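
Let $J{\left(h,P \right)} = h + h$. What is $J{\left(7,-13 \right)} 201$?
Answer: $2814$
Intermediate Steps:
$J{\left(h,P \right)} = 2 h$
$J{\left(7,-13 \right)} 201 = 2 \cdot 7 \cdot 201 = 14 \cdot 201 = 2814$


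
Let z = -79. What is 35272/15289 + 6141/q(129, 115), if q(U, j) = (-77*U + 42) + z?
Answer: 257772091/152431330 ≈ 1.6911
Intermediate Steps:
q(U, j) = -37 - 77*U (q(U, j) = (-77*U + 42) - 79 = (42 - 77*U) - 79 = -37 - 77*U)
35272/15289 + 6141/q(129, 115) = 35272/15289 + 6141/(-37 - 77*129) = 35272*(1/15289) + 6141/(-37 - 9933) = 35272/15289 + 6141/(-9970) = 35272/15289 + 6141*(-1/9970) = 35272/15289 - 6141/9970 = 257772091/152431330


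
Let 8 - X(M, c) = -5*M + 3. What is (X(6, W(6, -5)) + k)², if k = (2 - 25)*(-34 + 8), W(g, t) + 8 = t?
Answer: 400689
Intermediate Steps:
W(g, t) = -8 + t
X(M, c) = 5 + 5*M (X(M, c) = 8 - (-5*M + 3) = 8 - (3 - 5*M) = 8 + (-3 + 5*M) = 5 + 5*M)
k = 598 (k = -23*(-26) = 598)
(X(6, W(6, -5)) + k)² = ((5 + 5*6) + 598)² = ((5 + 30) + 598)² = (35 + 598)² = 633² = 400689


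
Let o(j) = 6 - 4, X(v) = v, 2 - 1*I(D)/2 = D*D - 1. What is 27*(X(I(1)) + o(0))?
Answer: 162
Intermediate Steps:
I(D) = 6 - 2*D**2 (I(D) = 4 - 2*(D*D - 1) = 4 - 2*(D**2 - 1) = 4 - 2*(-1 + D**2) = 4 + (2 - 2*D**2) = 6 - 2*D**2)
o(j) = 2
27*(X(I(1)) + o(0)) = 27*((6 - 2*1**2) + 2) = 27*((6 - 2*1) + 2) = 27*((6 - 2) + 2) = 27*(4 + 2) = 27*6 = 162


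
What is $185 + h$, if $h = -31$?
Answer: $154$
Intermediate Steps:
$185 + h = 185 - 31 = 154$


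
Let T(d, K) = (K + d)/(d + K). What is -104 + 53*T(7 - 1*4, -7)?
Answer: -51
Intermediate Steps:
T(d, K) = 1 (T(d, K) = (K + d)/(K + d) = 1)
-104 + 53*T(7 - 1*4, -7) = -104 + 53*1 = -104 + 53 = -51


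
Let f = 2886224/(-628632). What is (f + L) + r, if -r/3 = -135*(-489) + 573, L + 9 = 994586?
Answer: 62455249949/78579 ≈ 7.9481e+5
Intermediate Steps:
L = 994577 (L = -9 + 994586 = 994577)
r = -199764 (r = -3*(-135*(-489) + 573) = -3*(66015 + 573) = -3*66588 = -199764)
f = -360778/78579 (f = 2886224*(-1/628632) = -360778/78579 ≈ -4.5913)
(f + L) + r = (-360778/78579 + 994577) - 199764 = 78152505305/78579 - 199764 = 62455249949/78579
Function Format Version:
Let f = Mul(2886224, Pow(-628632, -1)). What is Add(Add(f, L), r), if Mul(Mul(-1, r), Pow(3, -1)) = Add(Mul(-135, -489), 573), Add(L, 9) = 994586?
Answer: Rational(62455249949, 78579) ≈ 7.9481e+5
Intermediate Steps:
L = 994577 (L = Add(-9, 994586) = 994577)
r = -199764 (r = Mul(-3, Add(Mul(-135, -489), 573)) = Mul(-3, Add(66015, 573)) = Mul(-3, 66588) = -199764)
f = Rational(-360778, 78579) (f = Mul(2886224, Rational(-1, 628632)) = Rational(-360778, 78579) ≈ -4.5913)
Add(Add(f, L), r) = Add(Add(Rational(-360778, 78579), 994577), -199764) = Add(Rational(78152505305, 78579), -199764) = Rational(62455249949, 78579)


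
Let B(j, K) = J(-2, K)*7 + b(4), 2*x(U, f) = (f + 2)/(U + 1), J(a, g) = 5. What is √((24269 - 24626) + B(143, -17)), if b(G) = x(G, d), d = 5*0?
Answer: I*√8045/5 ≈ 17.939*I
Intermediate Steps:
d = 0
x(U, f) = (2 + f)/(2*(1 + U)) (x(U, f) = ((f + 2)/(U + 1))/2 = ((2 + f)/(1 + U))/2 = (2 + f)/(2*(1 + U)))
b(G) = 1/(1 + G) (b(G) = (2 + 0)/(2*(1 + G)) = (½)*2/(1 + G) = 1/(1 + G))
B(j, K) = 176/5 (B(j, K) = 5*7 + 1/(1 + 4) = 35 + 1/5 = 35 + ⅕ = 176/5)
√((24269 - 24626) + B(143, -17)) = √((24269 - 24626) + 176/5) = √(-357 + 176/5) = √(-1609/5) = I*√8045/5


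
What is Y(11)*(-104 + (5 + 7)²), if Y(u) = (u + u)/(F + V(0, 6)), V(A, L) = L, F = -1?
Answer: 176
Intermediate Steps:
Y(u) = 2*u/5 (Y(u) = (u + u)/(-1 + 6) = (2*u)/5 = (2*u)*(⅕) = 2*u/5)
Y(11)*(-104 + (5 + 7)²) = ((⅖)*11)*(-104 + (5 + 7)²) = 22*(-104 + 12²)/5 = 22*(-104 + 144)/5 = (22/5)*40 = 176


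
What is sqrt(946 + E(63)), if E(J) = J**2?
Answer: sqrt(4915) ≈ 70.107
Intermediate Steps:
sqrt(946 + E(63)) = sqrt(946 + 63**2) = sqrt(946 + 3969) = sqrt(4915)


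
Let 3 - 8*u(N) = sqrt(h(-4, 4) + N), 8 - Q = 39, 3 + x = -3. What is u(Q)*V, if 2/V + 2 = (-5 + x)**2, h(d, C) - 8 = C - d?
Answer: 3/476 - I*sqrt(15)/476 ≈ 0.0063025 - 0.0081365*I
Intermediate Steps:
x = -6 (x = -3 - 3 = -6)
Q = -31 (Q = 8 - 1*39 = 8 - 39 = -31)
h(d, C) = 8 + C - d (h(d, C) = 8 + (C - d) = 8 + C - d)
V = 2/119 (V = 2/(-2 + (-5 - 6)**2) = 2/(-2 + (-11)**2) = 2/(-2 + 121) = 2/119 ≈ 0.016807)
u(N) = 3/8 - sqrt(16 + N)/8 (u(N) = 3/8 - sqrt((8 + 4 - 1*(-4)) + N)/8 = 3/8 - sqrt((8 + 4 + 4) + N)/8 = 3/8 - sqrt(16 + N)/8)
u(Q)*V = (3/8 - sqrt(16 - 31)/8)*(2/119) = (3/8 - I*sqrt(15)/8)*(2/119) = 3/476 - I*sqrt(15)/476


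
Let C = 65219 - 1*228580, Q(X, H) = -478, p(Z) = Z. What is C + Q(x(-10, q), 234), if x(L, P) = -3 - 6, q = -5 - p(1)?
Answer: -163839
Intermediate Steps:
q = -6 (q = -5 - 1*1 = -5 - 1 = -6)
x(L, P) = -9
C = -163361 (C = 65219 - 228580 = -163361)
C + Q(x(-10, q), 234) = -163361 - 478 = -163839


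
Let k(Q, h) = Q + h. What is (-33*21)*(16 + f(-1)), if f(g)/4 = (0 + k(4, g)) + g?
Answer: -16632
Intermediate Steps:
f(g) = 16 + 8*g (f(g) = 4*((0 + (4 + g)) + g) = 4*((4 + g) + g) = 4*(4 + 2*g) = 16 + 8*g)
(-33*21)*(16 + f(-1)) = (-33*21)*(16 + (16 + 8*(-1))) = -693*(16 + (16 - 8)) = -693*(16 + 8) = -693*24 = -16632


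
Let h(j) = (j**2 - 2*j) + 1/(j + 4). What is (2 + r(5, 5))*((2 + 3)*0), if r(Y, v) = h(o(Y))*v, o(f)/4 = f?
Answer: 0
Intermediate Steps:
o(f) = 4*f
h(j) = j**2 + 1/(4 + j) - 2*j (h(j) = (j**2 - 2*j) + 1/(4 + j) = j**2 + 1/(4 + j) - 2*j)
r(Y, v) = v*(1 - 32*Y + 32*Y**2 + 64*Y**3)/(4 + 4*Y) (r(Y, v) = ((1 + (4*Y)**3 - 32*Y + 2*(4*Y)**2)/(4 + 4*Y))*v = ((1 + 64*Y**3 - 32*Y + 2*(16*Y**2))/(4 + 4*Y))*v = ((1 + 64*Y**3 - 32*Y + 32*Y**2)/(4 + 4*Y))*v = ((1 - 32*Y + 32*Y**2 + 64*Y**3)/(4 + 4*Y))*v = v*(1 - 32*Y + 32*Y**2 + 64*Y**3)/(4 + 4*Y))
(2 + r(5, 5))*((2 + 3)*0) = (2 + (1/4)*5*(1 - 32*5 + 32*5**2 + 64*5**3)/(1 + 5))*((2 + 3)*0) = (2 + (1/4)*5*(1 - 160 + 32*25 + 64*125)/6)*(5*0) = (2 + (1/4)*5*(1/6)*(1 - 160 + 800 + 8000))*0 = (2 + (1/4)*5*(1/6)*8641)*0 = (2 + 43205/24)*0 = (43253/24)*0 = 0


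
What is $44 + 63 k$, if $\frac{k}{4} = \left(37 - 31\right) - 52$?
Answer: $-11548$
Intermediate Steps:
$k = -184$ ($k = 4 \left(\left(37 - 31\right) - 52\right) = 4 \left(6 - 52\right) = 4 \left(-46\right) = -184$)
$44 + 63 k = 44 + 63 \left(-184\right) = 44 - 11592 = -11548$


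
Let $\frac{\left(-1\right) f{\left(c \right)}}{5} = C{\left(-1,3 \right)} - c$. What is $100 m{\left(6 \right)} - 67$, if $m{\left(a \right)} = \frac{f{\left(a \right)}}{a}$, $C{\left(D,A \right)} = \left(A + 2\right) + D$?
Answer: $\frac{299}{3} \approx 99.667$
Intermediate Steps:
$C{\left(D,A \right)} = 2 + A + D$ ($C{\left(D,A \right)} = \left(2 + A\right) + D = 2 + A + D$)
$f{\left(c \right)} = -20 + 5 c$ ($f{\left(c \right)} = - 5 \left(\left(2 + 3 - 1\right) - c\right) = - 5 \left(4 - c\right) = -20 + 5 c$)
$m{\left(a \right)} = \frac{-20 + 5 a}{a}$
$100 m{\left(6 \right)} - 67 = 100 \left(5 - \frac{20}{6}\right) - 67 = 100 \left(5 - \frac{10}{3}\right) - 67 = 100 \cdot \frac{5}{3} - 67 = \frac{500}{3} - 67 = \frac{299}{3}$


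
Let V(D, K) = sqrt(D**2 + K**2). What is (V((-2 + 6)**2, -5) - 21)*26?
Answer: -546 + 26*sqrt(281) ≈ -110.16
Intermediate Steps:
(V((-2 + 6)**2, -5) - 21)*26 = (sqrt(((-2 + 6)**2)**2 + (-5)**2) - 21)*26 = (sqrt((4**2)**2 + 25) - 21)*26 = (sqrt(16**2 + 25) - 21)*26 = (sqrt(256 + 25) - 21)*26 = (sqrt(281) - 21)*26 = (-21 + sqrt(281))*26 = -546 + 26*sqrt(281)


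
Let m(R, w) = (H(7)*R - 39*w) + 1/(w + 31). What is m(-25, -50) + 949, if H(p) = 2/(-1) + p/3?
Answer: 164765/57 ≈ 2890.6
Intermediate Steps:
H(p) = -2 + p/3 (H(p) = 2*(-1) + p*(1/3) = -2 + p/3)
m(R, w) = 1/(31 + w) - 39*w + R/3 (m(R, w) = ((-2 + (1/3)*7)*R - 39*w) + 1/(w + 31) = ((-2 + 7/3)*R - 39*w) + 1/(31 + w) = (R/3 - 39*w) + 1/(31 + w) = (-39*w + R/3) + 1/(31 + w) = 1/(31 + w) - 39*w + R/3)
m(-25, -50) + 949 = (3 - 3627*(-50) - 117*(-50)**2 + 31*(-25) - 25*(-50))/(3*(31 - 50)) + 949 = (1/3)*(3 + 181350 - 117*2500 - 775 + 1250)/(-19) + 949 = (1/3)*(-1/19)*(3 + 181350 - 292500 - 775 + 1250) + 949 = (1/3)*(-1/19)*(-110672) + 949 = 110672/57 + 949 = 164765/57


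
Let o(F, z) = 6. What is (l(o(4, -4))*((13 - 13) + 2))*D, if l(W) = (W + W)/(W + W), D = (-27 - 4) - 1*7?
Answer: -76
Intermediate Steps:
D = -38 (D = -31 - 7 = -38)
l(W) = 1 (l(W) = (2*W)/((2*W)) = (2*W)*(1/(2*W)) = 1)
(l(o(4, -4))*((13 - 13) + 2))*D = (1*((13 - 13) + 2))*(-38) = (1*(0 + 2))*(-38) = (1*2)*(-38) = 2*(-38) = -76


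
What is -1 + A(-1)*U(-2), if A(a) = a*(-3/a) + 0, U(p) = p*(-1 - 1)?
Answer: -13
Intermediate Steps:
U(p) = -2*p (U(p) = p*(-2) = -2*p)
A(a) = -3 (A(a) = -3 + 0 = -3)
-1 + A(-1)*U(-2) = -1 - (-6)*(-2) = -1 - 3*4 = -1 - 12 = -13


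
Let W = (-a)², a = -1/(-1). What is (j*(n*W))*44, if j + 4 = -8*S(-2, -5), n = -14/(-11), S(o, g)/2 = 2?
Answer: -2016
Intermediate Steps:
a = 1 (a = -1*(-1) = 1)
S(o, g) = 4 (S(o, g) = 2*2 = 4)
n = 14/11 (n = -14*(-1/11) = 14/11 ≈ 1.2727)
W = 1 (W = (-1*1)² = (-1)² = 1)
j = -36 (j = -4 - 8*4 = -4 - 32 = -36)
(j*(n*W))*44 = -504/11*44 = -2016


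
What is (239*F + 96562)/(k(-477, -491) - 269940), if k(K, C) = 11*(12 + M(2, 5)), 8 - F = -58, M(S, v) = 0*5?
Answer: -1003/2409 ≈ -0.41636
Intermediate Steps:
M(S, v) = 0
F = 66 (F = 8 - 1*(-58) = 8 + 58 = 66)
k(K, C) = 132 (k(K, C) = 11*(12 + 0) = 11*12 = 132)
(239*F + 96562)/(k(-477, -491) - 269940) = (239*66 + 96562)/(132 - 269940) = (15774 + 96562)/(-269808) = 112336*(-1/269808) = -1003/2409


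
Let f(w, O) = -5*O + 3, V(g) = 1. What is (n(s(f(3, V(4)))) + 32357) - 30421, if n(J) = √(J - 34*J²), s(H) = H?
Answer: 1936 + I*√138 ≈ 1936.0 + 11.747*I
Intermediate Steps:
f(w, O) = 3 - 5*O
(n(s(f(3, V(4)))) + 32357) - 30421 = (√((3 - 5*1)*(1 - 34*(3 - 5*1))) + 32357) - 30421 = (√((3 - 5)*(1 - 34*(3 - 5))) + 32357) - 30421 = (√(-2*(1 - 34*(-2))) + 32357) - 30421 = (√(-2*(1 + 68)) + 32357) - 30421 = (√(-2*69) + 32357) - 30421 = (√(-138) + 32357) - 30421 = (I*√138 + 32357) - 30421 = (32357 + I*√138) - 30421 = 1936 + I*√138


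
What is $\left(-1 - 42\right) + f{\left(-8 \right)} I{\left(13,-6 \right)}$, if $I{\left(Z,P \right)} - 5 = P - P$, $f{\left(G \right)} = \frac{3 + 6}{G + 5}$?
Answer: $-58$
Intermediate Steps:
$f{\left(G \right)} = \frac{9}{5 + G}$
$I{\left(Z,P \right)} = 5$ ($I{\left(Z,P \right)} = 5 + \left(P - P\right) = 5 + 0 = 5$)
$\left(-1 - 42\right) + f{\left(-8 \right)} I{\left(13,-6 \right)} = \left(-1 - 42\right) + \frac{9}{5 - 8} \cdot 5 = \left(-1 - 42\right) + \frac{9}{-3} \cdot 5 = -43 + 9 \left(- \frac{1}{3}\right) 5 = -43 - 15 = -58$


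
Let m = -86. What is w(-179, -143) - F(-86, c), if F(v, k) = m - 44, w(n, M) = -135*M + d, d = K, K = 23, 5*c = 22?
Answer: 19458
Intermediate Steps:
c = 22/5 (c = (⅕)*22 = 22/5 ≈ 4.4000)
d = 23
w(n, M) = 23 - 135*M (w(n, M) = -135*M + 23 = 23 - 135*M)
F(v, k) = -130 (F(v, k) = -86 - 44 = -130)
w(-179, -143) - F(-86, c) = (23 - 135*(-143)) - 1*(-130) = (23 + 19305) + 130 = 19328 + 130 = 19458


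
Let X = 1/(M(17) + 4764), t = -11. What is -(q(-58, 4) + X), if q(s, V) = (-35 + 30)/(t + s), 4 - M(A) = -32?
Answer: -8023/110400 ≈ -0.072672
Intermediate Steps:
M(A) = 36 (M(A) = 4 - 1*(-32) = 4 + 32 = 36)
q(s, V) = -5/(-11 + s) (q(s, V) = (-35 + 30)/(-11 + s) = -5/(-11 + s))
X = 1/4800 (X = 1/(36 + 4764) = 1/4800 ≈ 0.00020833)
-(q(-58, 4) + X) = -(-5/(-11 - 58) + 1/4800) = -(-5/(-69) + 1/4800) = -(-5*(-1/69) + 1/4800) = -(5/69 + 1/4800) = -1*8023/110400 = -8023/110400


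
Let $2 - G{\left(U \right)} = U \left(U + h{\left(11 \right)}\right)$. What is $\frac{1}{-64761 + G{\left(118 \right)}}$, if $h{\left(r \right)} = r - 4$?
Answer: $- \frac{1}{79509} \approx -1.2577 \cdot 10^{-5}$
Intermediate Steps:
$h{\left(r \right)} = -4 + r$
$G{\left(U \right)} = 2 - U \left(7 + U\right)$ ($G{\left(U \right)} = 2 - U \left(U + \left(-4 + 11\right)\right) = 2 - U \left(U + 7\right) = 2 - U \left(7 + U\right)$)
$\frac{1}{-64761 + G{\left(118 \right)}} = \frac{1}{-64761 - 14748} = \frac{1}{-79509} = - \frac{1}{79509}$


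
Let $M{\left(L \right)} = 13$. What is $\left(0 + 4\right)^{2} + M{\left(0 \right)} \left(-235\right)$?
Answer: $-3039$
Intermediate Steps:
$\left(0 + 4\right)^{2} + M{\left(0 \right)} \left(-235\right) = \left(0 + 4\right)^{2} + 13 \left(-235\right) = 4^{2} - 3055 = 16 - 3055 = -3039$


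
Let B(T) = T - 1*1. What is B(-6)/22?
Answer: -7/22 ≈ -0.31818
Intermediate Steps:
B(T) = -1 + T (B(T) = T - 1 = -1 + T)
B(-6)/22 = (-1 - 6)/22 = (1/22)*(-7) = -7/22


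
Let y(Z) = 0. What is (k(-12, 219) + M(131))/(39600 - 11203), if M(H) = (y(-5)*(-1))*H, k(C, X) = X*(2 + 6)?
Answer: 24/389 ≈ 0.061697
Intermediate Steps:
k(C, X) = 8*X (k(C, X) = X*8 = 8*X)
M(H) = 0 (M(H) = (0*(-1))*H = 0*H = 0)
(k(-12, 219) + M(131))/(39600 - 11203) = (8*219 + 0)/(39600 - 11203) = (1752 + 0)/28397 = 1752*(1/28397) = 24/389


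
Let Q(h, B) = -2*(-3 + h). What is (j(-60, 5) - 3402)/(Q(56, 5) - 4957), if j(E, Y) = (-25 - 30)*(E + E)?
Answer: -3198/5063 ≈ -0.63164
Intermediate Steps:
j(E, Y) = -110*E
Q(h, B) = 6 - 2*h
(j(-60, 5) - 3402)/(Q(56, 5) - 4957) = (-110*(-60) - 3402)/((6 - 2*56) - 4957) = (6600 - 3402)/((6 - 112) - 4957) = 3198/(-106 - 4957) = 3198/(-5063) = 3198*(-1/5063) = -3198/5063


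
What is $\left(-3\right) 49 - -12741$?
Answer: $12594$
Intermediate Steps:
$\left(-3\right) 49 - -12741 = -147 + 12741 = 12594$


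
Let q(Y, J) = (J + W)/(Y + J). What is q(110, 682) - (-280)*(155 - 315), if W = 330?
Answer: -806377/18 ≈ -44799.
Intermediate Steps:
q(Y, J) = (330 + J)/(J + Y) (q(Y, J) = (J + 330)/(Y + J) = (330 + J)/(J + Y))
q(110, 682) - (-280)*(155 - 315) = (330 + 682)/(682 + 110) - (-280)*(155 - 315) = 1012/792 - (-280)*(-160) = (1/792)*1012 - 1*44800 = 23/18 - 44800 = -806377/18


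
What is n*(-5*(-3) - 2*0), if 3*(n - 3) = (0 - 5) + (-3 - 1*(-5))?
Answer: 30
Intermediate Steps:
n = 2 (n = 3 + ((0 - 5) + (-3 - 1*(-5)))/3 = 3 + (-5 + (-3 + 5))/3 = 3 + (-5 + 2)/3 = 3 + (⅓)*(-3) = 3 - 1 = 2)
n*(-5*(-3) - 2*0) = 2*(-5*(-3) - 2*0) = 2*(15 + 0) = 2*15 = 30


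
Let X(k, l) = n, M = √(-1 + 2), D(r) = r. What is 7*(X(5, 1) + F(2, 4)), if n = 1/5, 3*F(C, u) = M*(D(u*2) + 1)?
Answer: 112/5 ≈ 22.400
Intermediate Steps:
M = 1 (M = √1 = 1)
F(C, u) = ⅓ + 2*u/3 (F(C, u) = (1*(u*2 + 1))/3 = (1*(2*u + 1))/3 = (1*(1 + 2*u))/3 = (1 + 2*u)/3 = ⅓ + 2*u/3)
n = ⅕ ≈ 0.20000
X(k, l) = ⅕
7*(X(5, 1) + F(2, 4)) = 7*(⅕ + (⅓ + (⅔)*4)) = 7*(⅕ + (⅓ + 8/3)) = 7*(⅕ + 3) = 7*(16/5) = 112/5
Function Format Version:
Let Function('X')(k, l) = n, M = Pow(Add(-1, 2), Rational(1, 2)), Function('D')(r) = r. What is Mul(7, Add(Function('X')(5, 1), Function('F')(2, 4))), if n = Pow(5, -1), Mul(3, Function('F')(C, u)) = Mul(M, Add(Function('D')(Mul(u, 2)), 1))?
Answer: Rational(112, 5) ≈ 22.400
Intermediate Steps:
M = 1 (M = Pow(1, Rational(1, 2)) = 1)
Function('F')(C, u) = Add(Rational(1, 3), Mul(Rational(2, 3), u)) (Function('F')(C, u) = Mul(Rational(1, 3), Mul(1, Add(Mul(u, 2), 1))) = Mul(Rational(1, 3), Mul(1, Add(Mul(2, u), 1))) = Mul(Rational(1, 3), Mul(1, Add(1, Mul(2, u)))) = Mul(Rational(1, 3), Add(1, Mul(2, u))) = Add(Rational(1, 3), Mul(Rational(2, 3), u)))
n = Rational(1, 5) ≈ 0.20000
Function('X')(k, l) = Rational(1, 5)
Mul(7, Add(Function('X')(5, 1), Function('F')(2, 4))) = Mul(7, Add(Rational(1, 5), Add(Rational(1, 3), Mul(Rational(2, 3), 4)))) = Mul(7, Add(Rational(1, 5), Add(Rational(1, 3), Rational(8, 3)))) = Mul(7, Add(Rational(1, 5), 3)) = Mul(7, Rational(16, 5)) = Rational(112, 5)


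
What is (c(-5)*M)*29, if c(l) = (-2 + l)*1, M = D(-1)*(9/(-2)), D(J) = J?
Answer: -1827/2 ≈ -913.50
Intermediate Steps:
M = 9/2 (M = -9/(-2) = -9*(-1)/2 = -1*(-9/2) = 9/2 ≈ 4.5000)
c(l) = -2 + l
(c(-5)*M)*29 = ((-2 - 5)*(9/2))*29 = -7*9/2*29 = -63/2*29 = -1827/2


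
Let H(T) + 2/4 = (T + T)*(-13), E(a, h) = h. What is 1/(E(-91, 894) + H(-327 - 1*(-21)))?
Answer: 2/17699 ≈ 0.00011300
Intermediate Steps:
H(T) = -½ - 26*T (H(T) = -½ + (T + T)*(-13) = -½ + (2*T)*(-13) = -½ - 26*T)
1/(E(-91, 894) + H(-327 - 1*(-21))) = 1/(894 + (-½ - 26*(-327 - 1*(-21)))) = 1/(894 + (-½ - 26*(-327 + 21))) = 1/(894 + (-½ - 26*(-306))) = 1/(894 + (-½ + 7956)) = 1/(894 + 15911/2) = 1/(17699/2) = 2/17699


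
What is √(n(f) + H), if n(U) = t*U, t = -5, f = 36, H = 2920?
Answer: 2*√685 ≈ 52.345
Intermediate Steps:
n(U) = -5*U
√(n(f) + H) = √(-5*36 + 2920) = √(-180 + 2920) = √2740 = 2*√685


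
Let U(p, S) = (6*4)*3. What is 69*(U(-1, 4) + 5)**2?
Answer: 409101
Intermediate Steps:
U(p, S) = 72 (U(p, S) = 24*3 = 72)
69*(U(-1, 4) + 5)**2 = 69*(72 + 5)**2 = 69*77**2 = 69*5929 = 409101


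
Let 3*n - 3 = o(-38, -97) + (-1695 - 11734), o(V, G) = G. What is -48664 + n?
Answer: -159515/3 ≈ -53172.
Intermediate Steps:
n = -13523/3 (n = 1 + (-97 + (-1695 - 11734))/3 = 1 + (-97 - 13429)/3 = 1 + (⅓)*(-13526) = 1 - 13526/3 = -13523/3 ≈ -4507.7)
-48664 + n = -48664 - 13523/3 = -159515/3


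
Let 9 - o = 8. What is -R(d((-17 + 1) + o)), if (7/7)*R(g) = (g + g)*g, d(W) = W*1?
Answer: -450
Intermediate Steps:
o = 1 (o = 9 - 1*8 = 9 - 8 = 1)
d(W) = W
R(g) = 2*g² (R(g) = (g + g)*g = (2*g)*g = 2*g²)
-R(d((-17 + 1) + o)) = -2*((-17 + 1) + 1)² = -2*(-16 + 1)² = -2*(-15)² = -2*225 = -1*450 = -450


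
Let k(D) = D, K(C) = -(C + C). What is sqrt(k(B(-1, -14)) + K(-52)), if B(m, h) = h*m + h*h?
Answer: sqrt(314) ≈ 17.720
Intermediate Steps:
B(m, h) = h**2 + h*m (B(m, h) = h*m + h**2 = h**2 + h*m)
K(C) = -2*C
sqrt(k(B(-1, -14)) + K(-52)) = sqrt(-14*(-14 - 1) - 2*(-52)) = sqrt(-14*(-15) + 104) = sqrt(210 + 104) = sqrt(314)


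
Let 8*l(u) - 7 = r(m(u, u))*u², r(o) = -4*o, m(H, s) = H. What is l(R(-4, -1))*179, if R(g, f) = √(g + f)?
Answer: 1253/8 + 895*I*√5/2 ≈ 156.63 + 1000.6*I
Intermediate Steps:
R(g, f) = √(f + g)
l(u) = 7/8 - u³/2 (l(u) = 7/8 + ((-4*u)*u²)/8 = 7/8 + (-4*u³)/8 = 7/8 - u³/2)
l(R(-4, -1))*179 = (7/8 - (-1 - 4)^(3/2)/2)*179 = (7/8 - (-5*I*√5)/2)*179 = (7/8 - (-5)*I*√5/2)*179 = (7/8 + 5*I*√5/2)*179 = 1253/8 + 895*I*√5/2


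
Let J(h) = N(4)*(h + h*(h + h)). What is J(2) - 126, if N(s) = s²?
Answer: 34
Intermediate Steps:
J(h) = 16*h + 32*h² (J(h) = 4²*(h + h*(h + h)) = 16*(h + h*(2*h)) = 16*(h + 2*h²) = 16*h + 32*h²)
J(2) - 126 = 16*2*(1 + 2*2) - 126 = 16*2*(1 + 4) - 126 = 16*2*5 - 126 = 160 - 126 = 34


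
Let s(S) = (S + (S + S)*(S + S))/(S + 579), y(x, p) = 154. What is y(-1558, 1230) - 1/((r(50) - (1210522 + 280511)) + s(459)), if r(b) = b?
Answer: 79402255124/515599057 ≈ 154.00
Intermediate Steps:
s(S) = (S + 4*S**2)/(579 + S) (s(S) = (S + (2*S)*(2*S))/(579 + S) = (S + 4*S**2)/(579 + S))
y(-1558, 1230) - 1/((r(50) - (1210522 + 280511)) + s(459)) = 154 - 1/((50 - (1210522 + 280511)) + 459*(1 + 4*459)/(579 + 459)) = 154 - 1/((50 - 1*1491033) + 459*(1 + 1836)/1038) = 154 - 1/((50 - 1491033) + 459*(1/1038)*1837) = 154 - 1/(-1490983 + 281061/346) = 154 - 1/(-515599057/346) = 154 - 1*(-346/515599057) = 154 + 346/515599057 = 79402255124/515599057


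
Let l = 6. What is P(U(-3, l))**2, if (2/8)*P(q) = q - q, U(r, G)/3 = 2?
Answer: 0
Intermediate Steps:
U(r, G) = 6 (U(r, G) = 3*2 = 6)
P(q) = 0 (P(q) = 4*(q - q) = 4*0 = 0)
P(U(-3, l))**2 = 0**2 = 0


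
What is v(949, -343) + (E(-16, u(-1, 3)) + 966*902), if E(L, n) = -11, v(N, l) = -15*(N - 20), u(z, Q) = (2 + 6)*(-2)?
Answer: 857386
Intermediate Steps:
u(z, Q) = -16 (u(z, Q) = 8*(-2) = -16)
v(N, l) = 300 - 15*N (v(N, l) = -15*(-20 + N) = 300 - 15*N)
v(949, -343) + (E(-16, u(-1, 3)) + 966*902) = (300 - 15*949) + (-11 + 966*902) = (300 - 14235) + (-11 + 871332) = -13935 + 871321 = 857386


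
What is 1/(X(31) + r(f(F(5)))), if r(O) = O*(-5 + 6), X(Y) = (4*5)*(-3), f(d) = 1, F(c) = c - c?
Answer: -1/59 ≈ -0.016949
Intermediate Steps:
F(c) = 0
X(Y) = -60 (X(Y) = 20*(-3) = -60)
r(O) = O (r(O) = O*1 = O)
1/(X(31) + r(f(F(5)))) = 1/(-60 + 1) = 1/(-59) = -1/59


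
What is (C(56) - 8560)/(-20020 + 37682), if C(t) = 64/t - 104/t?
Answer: -59925/123634 ≈ -0.48470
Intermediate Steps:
C(t) = -40/t
(C(56) - 8560)/(-20020 + 37682) = (-40/56 - 8560)/(-20020 + 37682) = (-40*1/56 - 8560)/17662 = (-5/7 - 8560)*(1/17662) = -59925/7*1/17662 = -59925/123634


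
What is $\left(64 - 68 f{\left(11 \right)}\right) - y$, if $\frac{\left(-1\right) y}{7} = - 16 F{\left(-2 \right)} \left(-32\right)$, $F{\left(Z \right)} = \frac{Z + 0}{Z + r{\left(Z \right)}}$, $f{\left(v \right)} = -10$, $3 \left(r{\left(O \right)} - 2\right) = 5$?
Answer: $- \frac{17784}{5} \approx -3556.8$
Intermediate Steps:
$r{\left(O \right)} = \frac{11}{3}$ ($r{\left(O \right)} = 2 + \frac{1}{3} \cdot 5 = 2 + \frac{5}{3} = \frac{11}{3}$)
$F{\left(Z \right)} = \frac{Z}{\frac{11}{3} + Z}$ ($F{\left(Z \right)} = \frac{Z + 0}{Z + \frac{11}{3}} = \frac{Z}{\frac{11}{3} + Z}$)
$y = \frac{21504}{5}$ ($y = - 7 - 16 \cdot 3 \left(-2\right) \frac{1}{11 + 3 \left(-2\right)} \left(-32\right) = - 7 - 16 \cdot 3 \left(-2\right) \frac{1}{11 - 6} \left(-32\right) = - 7 - 16 \cdot 3 \left(-2\right) \frac{1}{5} \left(-32\right) = - 7 \left(-16\right) \left(- \frac{6}{5}\right) \left(-32\right) = - 7 \cdot \frac{96}{5} \left(-32\right) = \left(-7\right) \left(- \frac{3072}{5}\right) = \frac{21504}{5} \approx 4300.8$)
$\left(64 - 68 f{\left(11 \right)}\right) - y = \left(64 - -680\right) - \frac{21504}{5} = \left(64 + 680\right) - \frac{21504}{5} = 744 - \frac{21504}{5} = - \frac{17784}{5}$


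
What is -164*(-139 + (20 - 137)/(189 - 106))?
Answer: 1911256/83 ≈ 23027.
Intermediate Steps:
-164*(-139 + (20 - 137)/(189 - 106)) = -164*(-139 - 117/83) = -164*(-11654/83) = 1911256/83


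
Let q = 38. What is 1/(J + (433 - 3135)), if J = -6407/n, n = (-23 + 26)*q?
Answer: -114/314435 ≈ -0.00036256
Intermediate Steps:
n = 114 (n = (-23 + 26)*38 = 3*38 = 114)
J = -6407/114 ≈ -56.202
1/(J + (433 - 3135)) = 1/(-6407/114 + (433 - 3135)) = 1/(-6407/114 - 2702) = 1/(-314435/114) = -114/314435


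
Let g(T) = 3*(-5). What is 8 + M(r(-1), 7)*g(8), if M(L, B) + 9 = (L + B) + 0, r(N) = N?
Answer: 53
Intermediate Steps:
g(T) = -15
M(L, B) = -9 + B + L (M(L, B) = -9 + ((L + B) + 0) = -9 + ((B + L) + 0) = -9 + (B + L) = -9 + B + L)
8 + M(r(-1), 7)*g(8) = 8 + (-9 + 7 - 1)*(-15) = 8 - 3*(-15) = 8 + 45 = 53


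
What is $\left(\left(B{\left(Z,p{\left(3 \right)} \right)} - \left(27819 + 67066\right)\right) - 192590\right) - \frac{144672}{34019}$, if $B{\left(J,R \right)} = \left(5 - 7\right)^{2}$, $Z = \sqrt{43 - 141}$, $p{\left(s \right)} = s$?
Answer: $- \frac{9779620621}{34019} \approx -2.8748 \cdot 10^{5}$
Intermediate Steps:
$Z = 7 i \sqrt{2}$ ($Z = \sqrt{-98} = 7 i \sqrt{2} \approx 9.8995 i$)
$B{\left(J,R \right)} = 4$ ($B{\left(J,R \right)} = \left(-2\right)^{2} = 4$)
$\left(\left(B{\left(Z,p{\left(3 \right)} \right)} - \left(27819 + 67066\right)\right) - 192590\right) - \frac{144672}{34019} = \left(\left(4 - \left(27819 + 67066\right)\right) - 192590\right) - \frac{144672}{34019} = \left(\left(4 - 94885\right) - 192590\right) - \frac{144672}{34019} = \left(-94881 - 192590\right) - \frac{144672}{34019} = -287471 - \frac{144672}{34019} = - \frac{9779620621}{34019}$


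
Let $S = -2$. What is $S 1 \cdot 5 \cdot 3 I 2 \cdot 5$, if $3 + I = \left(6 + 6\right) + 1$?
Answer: $-3000$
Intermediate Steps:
$I = 10$ ($I = -3 + \left(\left(6 + 6\right) + 1\right) = -3 + \left(12 + 1\right) = -3 + 13 = 10$)
$S 1 \cdot 5 \cdot 3 I 2 \cdot 5 = \left(-2\right) 1 \cdot 5 \cdot 3 \cdot 10 \cdot 2 \cdot 5 = \left(-2\right) 5 \cdot 30 \cdot 10 = \left(-10\right) 30 \cdot 10 = \left(-300\right) 10 = -3000$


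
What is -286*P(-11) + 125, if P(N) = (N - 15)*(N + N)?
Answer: -163467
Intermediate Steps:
P(N) = 2*N*(-15 + N) (P(N) = (-15 + N)*(2*N) = 2*N*(-15 + N))
-286*P(-11) + 125 = -572*(-11)*(-15 - 11) + 125 = -572*(-11)*(-26) + 125 = -286*572 + 125 = -163592 + 125 = -163467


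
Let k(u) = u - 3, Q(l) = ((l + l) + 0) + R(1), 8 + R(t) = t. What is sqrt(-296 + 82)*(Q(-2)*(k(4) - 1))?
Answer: 0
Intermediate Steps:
R(t) = -8 + t
Q(l) = -7 + 2*l (Q(l) = ((l + l) + 0) + (-8 + 1) = (2*l + 0) - 7 = 2*l - 7 = -7 + 2*l)
k(u) = -3 + u
sqrt(-296 + 82)*(Q(-2)*(k(4) - 1)) = sqrt(-296 + 82)*((-7 + 2*(-2))*((-3 + 4) - 1)) = sqrt(-214)*((-7 - 4)*(1 - 1)) = (I*sqrt(214))*(-11*0) = (I*sqrt(214))*0 = 0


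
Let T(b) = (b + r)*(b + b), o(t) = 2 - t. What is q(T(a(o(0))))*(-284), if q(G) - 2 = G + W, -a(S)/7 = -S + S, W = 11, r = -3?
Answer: -3692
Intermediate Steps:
a(S) = 0 (a(S) = -7*(-S + S) = -7*0 = 0)
T(b) = 2*b*(-3 + b) (T(b) = (b - 3)*(b + b) = (-3 + b)*(2*b) = 2*b*(-3 + b))
q(G) = 13 + G (q(G) = 2 + (G + 11) = 2 + (11 + G) = 13 + G)
q(T(a(o(0))))*(-284) = (13 + 2*0*(-3 + 0))*(-284) = (13 + 2*0*(-3))*(-284) = (13 + 0)*(-284) = 13*(-284) = -3692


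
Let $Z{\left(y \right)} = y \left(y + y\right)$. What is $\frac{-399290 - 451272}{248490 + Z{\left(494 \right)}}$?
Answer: $- \frac{425281}{368281} \approx -1.1548$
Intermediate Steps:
$Z{\left(y \right)} = 2 y^{2}$ ($Z{\left(y \right)} = y 2 y = 2 y^{2}$)
$\frac{-399290 - 451272}{248490 + Z{\left(494 \right)}} = \frac{-399290 - 451272}{248490 + 2 \cdot 494^{2}} = - \frac{850562}{248490 + 2 \cdot 244036} = - \frac{850562}{248490 + 488072} = - \frac{850562}{736562} = \left(-850562\right) \frac{1}{736562} = - \frac{425281}{368281}$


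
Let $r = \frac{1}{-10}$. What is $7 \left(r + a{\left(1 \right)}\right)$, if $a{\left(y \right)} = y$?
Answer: $\frac{63}{10} \approx 6.3$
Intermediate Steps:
$r = - \frac{1}{10} \approx -0.1$
$7 \left(r + a{\left(1 \right)}\right) = 7 \left(- \frac{1}{10} + 1\right) = 7 \cdot \frac{9}{10} = \frac{63}{10}$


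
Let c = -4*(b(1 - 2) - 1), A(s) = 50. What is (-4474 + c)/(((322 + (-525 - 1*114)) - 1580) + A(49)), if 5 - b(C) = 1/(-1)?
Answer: 4494/1847 ≈ 2.4331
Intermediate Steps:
b(C) = 6 (b(C) = 5 - 1/(-1) = 5 - 1*(-1) = 5 + 1 = 6)
c = -20 (c = -4*(6 - 1) = -4*5 = -20)
(-4474 + c)/(((322 + (-525 - 1*114)) - 1580) + A(49)) = (-4474 - 20)/(((322 + (-525 - 1*114)) - 1580) + 50) = -4494/(((322 + (-525 - 114)) - 1580) + 50) = -4494/(((322 - 639) - 1580) + 50) = -4494/((-317 - 1580) + 50) = -4494/(-1897 + 50) = -4494/(-1847) = -4494*(-1/1847) = 4494/1847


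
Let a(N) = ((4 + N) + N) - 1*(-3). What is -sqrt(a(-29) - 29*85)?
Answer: -2*I*sqrt(629) ≈ -50.16*I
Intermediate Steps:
a(N) = 7 + 2*N (a(N) = (4 + 2*N) + 3 = 7 + 2*N)
-sqrt(a(-29) - 29*85) = -sqrt((7 + 2*(-29)) - 29*85) = -sqrt((7 - 58) - 2465) = -sqrt(-51 - 2465) = -sqrt(-2516) = -2*I*sqrt(629)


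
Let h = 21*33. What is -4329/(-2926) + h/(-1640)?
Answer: 2535921/2399320 ≈ 1.0569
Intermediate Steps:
h = 693
-4329/(-2926) + h/(-1640) = -4329/(-2926) + 693/(-1640) = -4329*(-1/2926) + 693*(-1/1640) = 4329/2926 - 693/1640 = 2535921/2399320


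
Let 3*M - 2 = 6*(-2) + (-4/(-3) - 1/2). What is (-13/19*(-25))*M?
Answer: -17875/342 ≈ -52.266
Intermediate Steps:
M = -55/18 (M = ⅔ + (6*(-2) + (-4/(-3) - 1/2))/3 = ⅔ + (-12 + (-4*(-⅓) - 1*½))/3 = ⅔ + (-12 + (4/3 - ½))/3 = ⅔ + (-12 + ⅚)/3 = ⅔ + (⅓)*(-67/6) = ⅔ - 67/18 = -55/18 ≈ -3.0556)
(-13/19*(-25))*M = (-13/19*(-25))*(-55/18) = (-13*1/19*(-25))*(-55/18) = -13/19*(-25)*(-55/18) = (325/19)*(-55/18) = -17875/342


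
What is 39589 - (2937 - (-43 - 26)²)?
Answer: 41413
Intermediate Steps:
39589 - (2937 - (-43 - 26)²) = 39589 - (2937 - 1*(-69)²) = 39589 - (2937 - 1*4761) = 39589 - (2937 - 4761) = 39589 - 1*(-1824) = 39589 + 1824 = 41413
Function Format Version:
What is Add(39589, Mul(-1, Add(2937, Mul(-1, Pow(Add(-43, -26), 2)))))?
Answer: 41413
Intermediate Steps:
Add(39589, Mul(-1, Add(2937, Mul(-1, Pow(Add(-43, -26), 2))))) = Add(39589, Mul(-1, Add(2937, Mul(-1, Pow(-69, 2))))) = Add(39589, Mul(-1, Add(2937, Mul(-1, 4761)))) = Add(39589, Mul(-1, Add(2937, -4761))) = Add(39589, Mul(-1, -1824)) = Add(39589, 1824) = 41413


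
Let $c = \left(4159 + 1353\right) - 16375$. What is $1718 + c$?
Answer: $-9145$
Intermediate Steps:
$c = -10863$ ($c = 5512 - 16375 = -10863$)
$1718 + c = 1718 - 10863 = -9145$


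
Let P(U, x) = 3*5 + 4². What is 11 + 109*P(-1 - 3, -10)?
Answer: 3390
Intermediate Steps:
P(U, x) = 31 (P(U, x) = 15 + 16 = 31)
11 + 109*P(-1 - 3, -10) = 11 + 109*31 = 11 + 3379 = 3390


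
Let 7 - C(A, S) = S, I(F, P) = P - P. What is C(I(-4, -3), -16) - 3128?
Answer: -3105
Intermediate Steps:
I(F, P) = 0
C(A, S) = 7 - S
C(I(-4, -3), -16) - 3128 = (7 - 1*(-16)) - 3128 = (7 + 16) - 3128 = 23 - 3128 = -3105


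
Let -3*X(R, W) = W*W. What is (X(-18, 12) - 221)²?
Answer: 72361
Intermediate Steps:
X(R, W) = -W²/3 (X(R, W) = -W*W/3 = -W²/3)
(X(-18, 12) - 221)² = (-⅓*12² - 221)² = (-⅓*144 - 221)² = (-48 - 221)² = (-269)² = 72361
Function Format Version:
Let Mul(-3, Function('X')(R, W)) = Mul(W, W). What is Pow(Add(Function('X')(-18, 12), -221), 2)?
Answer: 72361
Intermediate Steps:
Function('X')(R, W) = Mul(Rational(-1, 3), Pow(W, 2)) (Function('X')(R, W) = Mul(Rational(-1, 3), Mul(W, W)) = Mul(Rational(-1, 3), Pow(W, 2)))
Pow(Add(Function('X')(-18, 12), -221), 2) = Pow(Add(Mul(Rational(-1, 3), Pow(12, 2)), -221), 2) = Pow(Add(Mul(Rational(-1, 3), 144), -221), 2) = Pow(Add(-48, -221), 2) = Pow(-269, 2) = 72361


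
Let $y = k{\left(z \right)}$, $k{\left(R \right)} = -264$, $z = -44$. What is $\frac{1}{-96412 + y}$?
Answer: $- \frac{1}{96676} \approx -1.0344 \cdot 10^{-5}$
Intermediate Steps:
$y = -264$
$\frac{1}{-96412 + y} = \frac{1}{-96412 - 264} = \frac{1}{-96676} = - \frac{1}{96676}$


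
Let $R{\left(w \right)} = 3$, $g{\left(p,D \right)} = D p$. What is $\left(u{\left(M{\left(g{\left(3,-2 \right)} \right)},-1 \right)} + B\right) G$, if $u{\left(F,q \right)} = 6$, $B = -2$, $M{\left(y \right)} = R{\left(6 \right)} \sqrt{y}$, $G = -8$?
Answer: $-32$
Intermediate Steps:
$M{\left(y \right)} = 3 \sqrt{y}$
$\left(u{\left(M{\left(g{\left(3,-2 \right)} \right)},-1 \right)} + B\right) G = \left(6 - 2\right) \left(-8\right) = 4 \left(-8\right) = -32$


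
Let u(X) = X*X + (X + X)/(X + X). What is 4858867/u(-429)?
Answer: 4858867/184042 ≈ 26.401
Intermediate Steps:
u(X) = 1 + X² (u(X) = X² + (2*X)/((2*X)) = X² + (2*X)*(1/(2*X)) = X² + 1 = 1 + X²)
4858867/u(-429) = 4858867/(1 + (-429)²) = 4858867/(1 + 184041) = 4858867/184042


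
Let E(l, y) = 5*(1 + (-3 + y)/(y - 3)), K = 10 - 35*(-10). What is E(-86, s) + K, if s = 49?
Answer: 370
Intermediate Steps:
K = 360 (K = 10 + 350 = 360)
E(l, y) = 10 (E(l, y) = 5*(1 + (-3 + y)/(-3 + y)) = 5*(1 + 1) = 5*2 = 10)
E(-86, s) + K = 10 + 360 = 370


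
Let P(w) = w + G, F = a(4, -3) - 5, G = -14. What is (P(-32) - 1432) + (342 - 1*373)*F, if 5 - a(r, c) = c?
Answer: -1571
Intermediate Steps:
a(r, c) = 5 - c
F = 3 (F = (5 - 1*(-3)) - 5 = (5 + 3) - 5 = 8 - 5 = 3)
P(w) = -14 + w (P(w) = w - 14 = -14 + w)
(P(-32) - 1432) + (342 - 1*373)*F = ((-14 - 32) - 1432) + (342 - 1*373)*3 = (-46 - 1432) + (342 - 373)*3 = -1478 - 31*3 = -1478 - 93 = -1571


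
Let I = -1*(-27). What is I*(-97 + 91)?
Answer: -162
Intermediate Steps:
I = 27
I*(-97 + 91) = 27*(-97 + 91) = 27*(-6) = -162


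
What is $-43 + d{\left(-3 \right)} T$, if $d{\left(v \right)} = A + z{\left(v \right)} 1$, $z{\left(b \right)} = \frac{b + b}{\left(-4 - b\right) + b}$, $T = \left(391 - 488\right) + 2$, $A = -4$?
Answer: $\frac{389}{2} \approx 194.5$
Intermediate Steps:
$T = -95$ ($T = -97 + 2 = -95$)
$z{\left(b \right)} = - \frac{b}{2}$ ($z{\left(b \right)} = \frac{2 b}{-4} = 2 b \left(- \frac{1}{4}\right) = - \frac{b}{2}$)
$d{\left(v \right)} = -4 - \frac{v}{2}$ ($d{\left(v \right)} = -4 + - \frac{v}{2} \cdot 1 = -4 - \frac{v}{2}$)
$-43 + d{\left(-3 \right)} T = -43 + \left(-4 - - \frac{3}{2}\right) \left(-95\right) = -43 + \left(-4 + \frac{3}{2}\right) \left(-95\right) = -43 - - \frac{475}{2} = -43 + \frac{475}{2} = \frac{389}{2}$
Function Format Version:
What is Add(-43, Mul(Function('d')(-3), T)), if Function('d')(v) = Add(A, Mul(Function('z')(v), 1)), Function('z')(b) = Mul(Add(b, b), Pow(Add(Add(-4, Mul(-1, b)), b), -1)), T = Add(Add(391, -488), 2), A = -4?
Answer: Rational(389, 2) ≈ 194.50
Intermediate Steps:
T = -95 (T = Add(-97, 2) = -95)
Function('z')(b) = Mul(Rational(-1, 2), b) (Function('z')(b) = Mul(Mul(2, b), Pow(-4, -1)) = Mul(Mul(2, b), Rational(-1, 4)) = Mul(Rational(-1, 2), b))
Function('d')(v) = Add(-4, Mul(Rational(-1, 2), v)) (Function('d')(v) = Add(-4, Mul(Mul(Rational(-1, 2), v), 1)) = Add(-4, Mul(Rational(-1, 2), v)))
Add(-43, Mul(Function('d')(-3), T)) = Add(-43, Mul(Add(-4, Mul(Rational(-1, 2), -3)), -95)) = Add(-43, Mul(Add(-4, Rational(3, 2)), -95)) = Add(-43, Mul(Rational(-5, 2), -95)) = Add(-43, Rational(475, 2)) = Rational(389, 2)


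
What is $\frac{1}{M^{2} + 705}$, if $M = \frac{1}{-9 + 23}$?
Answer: $\frac{196}{138181} \approx 0.0014184$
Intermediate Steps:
$M = \frac{1}{14} \approx 0.071429$
$\frac{1}{M^{2} + 705} = \frac{1}{\left(\frac{1}{14}\right)^{2} + 705} = \frac{1}{\frac{1}{196} + 705} = \frac{1}{\frac{138181}{196}} = \frac{196}{138181}$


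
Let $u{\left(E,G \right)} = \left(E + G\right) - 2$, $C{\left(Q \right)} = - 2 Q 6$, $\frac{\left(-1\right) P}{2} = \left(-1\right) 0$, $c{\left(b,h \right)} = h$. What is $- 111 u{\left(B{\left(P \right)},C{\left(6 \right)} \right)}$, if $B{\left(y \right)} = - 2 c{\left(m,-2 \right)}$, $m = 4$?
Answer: $7770$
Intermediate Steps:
$P = 0$ ($P = - 2 \left(\left(-1\right) 0\right) = \left(-2\right) 0 = 0$)
$C{\left(Q \right)} = - 12 Q$
$B{\left(y \right)} = 4$ ($B{\left(y \right)} = \left(-2\right) \left(-2\right) = 4$)
$u{\left(E,G \right)} = -2 + E + G$
$- 111 u{\left(B{\left(P \right)},C{\left(6 \right)} \right)} = - 111 \left(-2 + 4 - 72\right) = \left(-111\right) \left(-70\right) = 7770$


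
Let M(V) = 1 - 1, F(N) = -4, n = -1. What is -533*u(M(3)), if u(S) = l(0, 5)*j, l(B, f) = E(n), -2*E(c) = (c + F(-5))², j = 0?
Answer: 0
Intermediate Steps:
M(V) = 0
E(c) = -(-4 + c)²/2 (E(c) = -(c - 4)²/2 = -(-4 + c)²/2)
l(B, f) = -25/2 (l(B, f) = -(-4 - 1)²/2 = -½*(-5)² = -½*25 = -25/2)
u(S) = 0 (u(S) = -25/2*0 = 0)
-533*u(M(3)) = -533*0 = 0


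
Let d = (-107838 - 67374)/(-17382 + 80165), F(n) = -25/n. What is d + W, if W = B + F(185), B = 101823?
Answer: 236525079374/2322971 ≈ 1.0182e+5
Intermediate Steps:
W = 3767446/37 (W = 101823 - 25/185 = 101823 - 25*1/185 = 101823 - 5/37 = 3767446/37 ≈ 1.0182e+5)
d = -175212/62783 ≈ -2.7908
d + W = -175212/62783 + 3767446/37 = 236525079374/2322971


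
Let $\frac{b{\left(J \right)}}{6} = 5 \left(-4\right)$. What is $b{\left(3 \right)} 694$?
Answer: $-83280$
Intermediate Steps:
$b{\left(J \right)} = -120$ ($b{\left(J \right)} = 6 \cdot 5 \left(-4\right) = 6 \left(-20\right) = -120$)
$b{\left(3 \right)} 694 = \left(-120\right) 694 = -83280$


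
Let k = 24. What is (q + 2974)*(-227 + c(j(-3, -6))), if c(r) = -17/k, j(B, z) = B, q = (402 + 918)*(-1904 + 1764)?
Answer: 496839545/12 ≈ 4.1403e+7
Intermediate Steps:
q = -184800 (q = 1320*(-140) = -184800)
c(r) = -17/24
(q + 2974)*(-227 + c(j(-3, -6))) = (-184800 + 2974)*(-227 - 17/24) = -181826*(-5465/24) = 496839545/12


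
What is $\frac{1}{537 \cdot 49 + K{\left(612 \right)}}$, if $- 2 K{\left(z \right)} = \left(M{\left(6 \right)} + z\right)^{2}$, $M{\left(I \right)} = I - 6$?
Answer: $- \frac{1}{160959} \approx -6.2128 \cdot 10^{-6}$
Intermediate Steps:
$M{\left(I \right)} = -6 + I$ ($M{\left(I \right)} = I - 6 = -6 + I$)
$K{\left(z \right)} = - \frac{z^{2}}{2}$ ($K{\left(z \right)} = - \frac{\left(\left(-6 + 6\right) + z\right)^{2}}{2} = - \frac{\left(0 + z\right)^{2}}{2} = - \frac{z^{2}}{2}$)
$\frac{1}{537 \cdot 49 + K{\left(612 \right)}} = \frac{1}{537 \cdot 49 - \frac{612^{2}}{2}} = \frac{1}{26313 - 187272} = \frac{1}{-160959} = - \frac{1}{160959}$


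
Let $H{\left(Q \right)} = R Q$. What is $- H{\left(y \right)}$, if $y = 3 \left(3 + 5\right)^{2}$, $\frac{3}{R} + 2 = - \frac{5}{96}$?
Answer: $\frac{55296}{197} \approx 280.69$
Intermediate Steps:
$R = - \frac{288}{197}$ ($R = \frac{3}{-2 - \frac{5}{96}} = \frac{3}{- \frac{197}{96}} = 3 \left(- \frac{96}{197}\right) = - \frac{288}{197} \approx -1.4619$)
$y = 192$ ($y = 3 \cdot 8^{2} = 3 \cdot 64 = 192$)
$H{\left(Q \right)} = - \frac{288 Q}{197}$
$- H{\left(y \right)} = - \frac{\left(-288\right) 192}{197} = \left(-1\right) \left(- \frac{55296}{197}\right) = \frac{55296}{197}$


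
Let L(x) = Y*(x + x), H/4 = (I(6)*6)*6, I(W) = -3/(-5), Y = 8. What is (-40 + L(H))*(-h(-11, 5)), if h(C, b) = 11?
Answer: -73832/5 ≈ -14766.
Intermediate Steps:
I(W) = 3/5 (I(W) = -3*(-1/5) = 3/5)
H = 432/5 (H = 4*(((3/5)*6)*6) = 4*((18/5)*6) = 4*(108/5) = 432/5 ≈ 86.400)
L(x) = 16*x (L(x) = 8*(x + x) = 8*(2*x) = 16*x)
(-40 + L(H))*(-h(-11, 5)) = (-40 + 16*(432/5))*(-1*11) = (-40 + 6912/5)*(-11) = (6712/5)*(-11) = -73832/5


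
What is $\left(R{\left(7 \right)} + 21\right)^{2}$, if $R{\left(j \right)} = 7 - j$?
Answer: $441$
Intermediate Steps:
$\left(R{\left(7 \right)} + 21\right)^{2} = \left(\left(7 - 7\right) + 21\right)^{2} = \left(0 + 21\right)^{2} = 21^{2} = 441$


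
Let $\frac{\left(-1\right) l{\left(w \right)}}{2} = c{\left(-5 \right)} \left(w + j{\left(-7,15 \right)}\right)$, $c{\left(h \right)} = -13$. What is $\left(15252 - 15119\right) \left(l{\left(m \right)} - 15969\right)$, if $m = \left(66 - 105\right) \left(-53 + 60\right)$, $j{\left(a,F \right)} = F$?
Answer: $-3016041$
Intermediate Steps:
$m = -273$ ($m = \left(-39\right) 7 = -273$)
$l{\left(w \right)} = 390 + 26 w$ ($l{\left(w \right)} = - 2 \left(- 13 \left(w + 15\right)\right) = - 2 \left(- 13 \left(15 + w\right)\right) = - 2 \left(-195 - 13 w\right) = 390 + 26 w$)
$\left(15252 - 15119\right) \left(l{\left(m \right)} - 15969\right) = \left(15252 - 15119\right) \left(\left(390 + 26 \left(-273\right)\right) - 15969\right) = 133 \left(\left(390 - 7098\right) - 15969\right) = 133 \left(-6708 - 15969\right) = 133 \left(-22677\right) = -3016041$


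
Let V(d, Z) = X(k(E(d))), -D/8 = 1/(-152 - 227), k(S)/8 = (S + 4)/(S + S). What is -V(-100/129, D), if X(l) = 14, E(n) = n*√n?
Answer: -14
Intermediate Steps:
E(n) = n^(3/2)
k(S) = 4*(4 + S)/S (k(S) = 8*((S + 4)/(S + S)) = 8*((4 + S)/((2*S))) = 8*((4 + S)*(1/(2*S))) = 8*((4 + S)/(2*S)) = 4*(4 + S)/S)
D = 8/379 (D = -8/(-152 - 227) = -8/(-379) = -8*(-1/379) = 8/379 ≈ 0.021108)
V(d, Z) = 14
-V(-100/129, D) = -1*14 = -14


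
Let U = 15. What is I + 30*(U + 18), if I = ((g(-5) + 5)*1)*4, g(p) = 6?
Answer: 1034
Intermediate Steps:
I = 44 (I = ((6 + 5)*1)*4 = (11*1)*4 = 11*4 = 44)
I + 30*(U + 18) = 44 + 30*(15 + 18) = 44 + 30*33 = 44 + 990 = 1034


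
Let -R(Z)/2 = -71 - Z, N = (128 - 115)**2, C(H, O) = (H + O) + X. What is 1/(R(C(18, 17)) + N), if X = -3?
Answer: 1/375 ≈ 0.0026667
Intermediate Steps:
C(H, O) = -3 + H + O (C(H, O) = (H + O) - 3 = -3 + H + O)
N = 169 (N = 13**2 = 169)
R(Z) = 142 + 2*Z (R(Z) = -2*(-71 - Z) = 142 + 2*Z)
1/(R(C(18, 17)) + N) = 1/((142 + 2*(-3 + 18 + 17)) + 169) = 1/((142 + 2*32) + 169) = 1/((142 + 64) + 169) = 1/(206 + 169) = 1/375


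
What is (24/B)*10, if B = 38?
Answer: 120/19 ≈ 6.3158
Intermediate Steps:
(24/B)*10 = (24/38)*10 = ((1/38)*24)*10 = (12/19)*10 = 120/19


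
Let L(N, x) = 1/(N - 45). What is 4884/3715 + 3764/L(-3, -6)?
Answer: -671191596/3715 ≈ -1.8067e+5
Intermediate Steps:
L(N, x) = 1/(-45 + N)
4884/3715 + 3764/L(-3, -6) = 4884/3715 + 3764/(1/(-45 - 3)) = 4884*(1/3715) + 3764/(1/(-48)) = 4884/3715 + 3764/(-1/48) = 4884/3715 + 3764*(-48) = 4884/3715 - 180672 = -671191596/3715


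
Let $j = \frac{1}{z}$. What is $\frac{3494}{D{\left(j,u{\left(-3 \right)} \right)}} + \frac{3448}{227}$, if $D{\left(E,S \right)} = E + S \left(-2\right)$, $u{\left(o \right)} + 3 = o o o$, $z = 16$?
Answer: $\frac{16003736}{218147} \approx 73.362$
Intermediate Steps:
$u{\left(o \right)} = -3 + o^{3}$ ($u{\left(o \right)} = -3 + o o o = -3 + o^{2} o = -3 + o^{3}$)
$j = \frac{1}{16} \approx 0.0625$
$D{\left(E,S \right)} = E - 2 S$
$\frac{3494}{D{\left(j,u{\left(-3 \right)} \right)}} + \frac{3448}{227} = \frac{3494}{\frac{1}{16} - 2 \left(-3 + \left(-3\right)^{3}\right)} + \frac{3448}{227} = \frac{3494}{\frac{1}{16} - 2 \left(-3 - 27\right)} + 3448 \cdot \frac{1}{227} = \frac{3494}{\frac{1}{16} - -60} + \frac{3448}{227} = \frac{3494}{\frac{1}{16} + 60} + \frac{3448}{227} = \frac{3494}{\frac{961}{16}} + \frac{3448}{227} = 3494 \cdot \frac{16}{961} + \frac{3448}{227} = \frac{55904}{961} + \frac{3448}{227} = \frac{16003736}{218147}$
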